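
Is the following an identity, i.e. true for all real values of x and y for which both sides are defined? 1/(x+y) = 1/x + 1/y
No, this is NOT an identity.

Claim: 1/(x+y) = 1/x + 1/y.
Test a specific point where both sides are defined: x = 1, y = 5.
LHS = 1/(x+y) ≈ 0.1667
RHS = 1/x + 1/y ≈ 1.2000
Since 0.1667 ≠ 1.2000, the equation fails at this point, so it cannot hold for all real values of x and y for which both sides are defined.
1/x + 1/y = (x+y)/(xy), which is not 1/(x+y).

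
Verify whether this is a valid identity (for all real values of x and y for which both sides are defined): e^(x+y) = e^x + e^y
No, this is NOT an identity.

Claim: e^(x+y) = e^x + e^y.
Test a specific point where both sides are defined: x = 4, y = 1/2.
LHS = e^(x+y) ≈ 90.0171
RHS = e^x + e^y ≈ 56.2469
Since 90.0171 ≠ 56.2469, the equation fails at this point, so it cannot hold for all real values of x and y for which both sides are defined.
The correct rule is e^(x+y) = e^x · e^y (a product, not a sum).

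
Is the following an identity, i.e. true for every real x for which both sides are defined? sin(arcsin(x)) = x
Claim: sin(arcsin(x)) = x.
Reasoning: For -1 ≤ x ≤ 1 (where arcsin is defined), arcsin(x) is by definition an angle whose sine equals x. Taking the sine of that angle returns x. (Note the other order, arcsin(sin x) = x, is NOT an identity.)
So the two sides agree for every real x for which both sides are defined.

Conclusion: Yes, this is an identity.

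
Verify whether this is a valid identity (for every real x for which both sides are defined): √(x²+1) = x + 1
Claim: √(x²+1) = x + 1.
Test a specific point where both sides are defined: x = 1/2.
LHS = √(x²+1) ≈ 1.1180
RHS = x + 1 ≈ 1.5000
Since 1.1180 ≠ 1.5000, the equation fails at this point, so it cannot hold for every real x for which both sides are defined.
(x+1)² = x² + 2x + 1 ≠ x² + 1 unless x = 0.

Conclusion: No, this is NOT an identity.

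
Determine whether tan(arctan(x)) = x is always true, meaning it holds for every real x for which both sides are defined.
Claim: tan(arctan(x)) = x.
Reasoning: For every real x, arctan(x) is by definition the angle in (-π/2, π/2) whose tangent equals x. Taking the tangent of that angle returns x.
So the two sides agree for every real x for which both sides are defined.

Conclusion: Yes, this is an identity.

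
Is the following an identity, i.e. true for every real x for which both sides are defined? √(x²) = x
No, this is NOT an identity.

Claim: √(x²) = x.
Test a specific point where both sides are defined: x = -2.
LHS = √(x²) ≈ 2.0000
RHS = x ≈ -2.0000
Since 2.0000 ≠ -2.0000, the equation fails at this point, so it cannot hold for every real x for which both sides are defined.
√(x²) = |x|, which differs from x whenever x < 0 (both sides are defined for every real x).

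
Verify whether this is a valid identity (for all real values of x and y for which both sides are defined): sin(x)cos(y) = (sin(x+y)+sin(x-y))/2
Claim: sin(x)cos(y) = (sin(x+y)+sin(x-y))/2.
Reasoning: sin(x+y) = sin(x)cos(y) + cos(x)sin(y) and sin(x-y) = sin(x)cos(y) - cos(x)sin(y). Adding, sin(x+y) + sin(x-y) = 2sin(x)cos(y); divide by 2.
So the two sides agree for all real values of x and y for which both sides are defined.

Conclusion: Yes, this is an identity.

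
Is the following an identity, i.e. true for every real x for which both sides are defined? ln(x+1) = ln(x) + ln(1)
Claim: ln(x+1) = ln(x) + ln(1).
Test a specific point where both sides are defined: x = 1.
LHS = ln(x+1) ≈ 0.6931
RHS = ln(x) + ln(1) ≈ 0.0000
Since 0.6931 ≠ 0.0000, the equation fails at this point, so it cannot hold for every real x for which both sides are defined.
ln(1) = 0, so the right side is just ln(x), which differs from ln(x+1).

Conclusion: No, this is NOT an identity.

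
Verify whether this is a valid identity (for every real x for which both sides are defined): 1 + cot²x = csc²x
Yes, this is an identity.

Claim: 1 + cot²x = csc²x.
Reasoning: Start from sin²x + cos²x = 1 and divide every term by sin²x (allowed wherever cot x and csc x are defined): 1 + cot²x = 1/sin²x = csc²x.
So the two sides agree for every real x for which both sides are defined.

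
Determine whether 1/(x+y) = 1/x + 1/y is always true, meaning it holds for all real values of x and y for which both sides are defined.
No, this is NOT an identity.

Claim: 1/(x+y) = 1/x + 1/y.
Test a specific point where both sides are defined: x = -1, y = -3.
LHS = 1/(x+y) ≈ -0.2500
RHS = 1/x + 1/y ≈ -1.3333
Since -0.2500 ≠ -1.3333, the equation fails at this point, so it cannot hold for all real values of x and y for which both sides are defined.
1/x + 1/y = (x+y)/(xy), which is not 1/(x+y).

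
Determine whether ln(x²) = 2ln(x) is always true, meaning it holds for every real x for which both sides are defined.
Yes, this is an identity.

Claim: ln(x²) = 2ln(x).
Reasoning: The right side requires x > 0. For x > 0, x² = (e^(ln x))² = e^(2ln x), so ln(x²) = 2ln(x). (For x < 0 the right side is undefined, so those values are outside the claim.)
So the two sides agree for every real x for which both sides are defined.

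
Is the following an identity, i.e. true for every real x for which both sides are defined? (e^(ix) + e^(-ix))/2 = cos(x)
Claim: (e^(ix) + e^(-ix))/2 = cos(x).
Reasoning: By Euler's formula e^(ix) = cos(x) + i·sin(x) and e^(-ix) = cos(x) - i·sin(x). Adding cancels the sine terms: e^(ix) + e^(-ix) = 2cos(x); divide by 2.
So the two sides agree for every real x for which both sides are defined.

Conclusion: Yes, this is an identity.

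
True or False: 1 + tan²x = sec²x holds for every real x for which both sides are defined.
Claim: 1 + tan²x = sec²x.
Reasoning: Start from sin²x + cos²x = 1 and divide every term by cos²x (allowed wherever tan x and sec x are defined): tan²x + 1 = 1/cos²x = sec²x.
So the two sides agree for every real x for which both sides are defined.

Conclusion: True.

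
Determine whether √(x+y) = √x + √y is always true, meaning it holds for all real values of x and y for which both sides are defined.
No, this is NOT an identity.

Claim: √(x+y) = √x + √y.
Test a specific point where both sides are defined: x = 1, y = 1/2.
LHS = √(x+y) ≈ 1.2247
RHS = √x + √y ≈ 1.7071
Since 1.2247 ≠ 1.7071, the equation fails at this point, so it cannot hold for all real values of x and y for which both sides are defined.
Squaring the right side gives x + 2√(xy) + y, not x + y.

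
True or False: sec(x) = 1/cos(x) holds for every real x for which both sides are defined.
Claim: sec(x) = 1/cos(x).
Reasoning: sec(x) is by definition the reciprocal of cos(x), wherever cos(x) ≠ 0.
So the two sides agree for every real x for which both sides are defined.

Conclusion: True.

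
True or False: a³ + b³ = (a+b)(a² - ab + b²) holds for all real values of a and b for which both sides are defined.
True.

Claim: a³ + b³ = (a+b)(a² - ab + b²).
Reasoning: Expand the right side: (a+b)(a² - ab + b²) = a³ - a²b + ab² + a²b - ab² + b³ = a³ + b³ (the middle terms cancel in pairs).
So the two sides agree for all real values of a and b for which both sides are defined.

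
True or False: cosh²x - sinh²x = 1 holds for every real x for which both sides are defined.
Claim: cosh²x - sinh²x = 1.
Reasoning: With cosh(x) = (e^x + e^-x)/2 and sinh(x) = (e^x - e^-x)/2: cosh²x = (e^(2x) + 2 + e^(-2x))/4 and sinh²x = (e^(2x) - 2 + e^(-2x))/4. Subtracting leaves 4/4 = 1.
So the two sides agree for every real x for which both sides are defined.

Conclusion: True.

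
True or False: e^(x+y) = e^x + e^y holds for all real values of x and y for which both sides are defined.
False.

Claim: e^(x+y) = e^x + e^y.
Test a specific point where both sides are defined: x = 3/2, y = 4.
LHS = e^(x+y) ≈ 244.6919
RHS = e^x + e^y ≈ 59.0798
Since 244.6919 ≠ 59.0798, the equation fails at this point, so it cannot hold for all real values of x and y for which both sides are defined.
The correct rule is e^(x+y) = e^x · e^y (a product, not a sum).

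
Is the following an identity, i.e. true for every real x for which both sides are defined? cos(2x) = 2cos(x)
No, this is NOT an identity.

Claim: cos(2x) = 2cos(x).
Test a specific point where both sides are defined: x = -π/4.
LHS = cos(2x) ≈ 0.0000
RHS = 2cos(x) ≈ 1.4142
Since 0.0000 ≠ 1.4142, the equation fails at this point, so it cannot hold for every real x for which both sides are defined.
The correct double-angle formula is cos(2x) = cos²x - sin²x.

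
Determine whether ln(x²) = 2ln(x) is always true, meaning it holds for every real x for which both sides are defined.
Yes, this is an identity.

Claim: ln(x²) = 2ln(x).
Reasoning: The right side requires x > 0. For x > 0, x² = (e^(ln x))² = e^(2ln x), so ln(x²) = 2ln(x). (For x < 0 the right side is undefined, so those values are outside the claim.)
So the two sides agree for every real x for which both sides are defined.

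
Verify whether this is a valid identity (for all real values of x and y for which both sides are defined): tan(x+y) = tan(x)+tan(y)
Claim: tan(x+y) = tan(x)+tan(y).
Test a specific point where both sides are defined: x = π/6, y = π/4.
LHS = tan(x+y) ≈ 3.7321
RHS = tan(x)+tan(y) ≈ 1.5774
Since 3.7321 ≠ 1.5774, the equation fails at this point, so it cannot hold for all real values of x and y for which both sides are defined.
The correct formula is tan(x+y) = (tan(x) + tan(y))/(1 - tan(x)tan(y)).

Conclusion: No, this is NOT an identity.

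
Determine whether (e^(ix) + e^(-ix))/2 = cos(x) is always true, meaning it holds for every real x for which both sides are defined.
Yes, this is an identity.

Claim: (e^(ix) + e^(-ix))/2 = cos(x).
Reasoning: By Euler's formula e^(ix) = cos(x) + i·sin(x) and e^(-ix) = cos(x) - i·sin(x). Adding cancels the sine terms: e^(ix) + e^(-ix) = 2cos(x); divide by 2.
So the two sides agree for every real x for which both sides are defined.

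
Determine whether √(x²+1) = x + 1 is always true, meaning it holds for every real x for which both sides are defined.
No, this is NOT an identity.

Claim: √(x²+1) = x + 1.
Test a specific point where both sides are defined: x = 3.
LHS = √(x²+1) ≈ 3.1623
RHS = x + 1 ≈ 4.0000
Since 3.1623 ≠ 4.0000, the equation fails at this point, so it cannot hold for every real x for which both sides are defined.
(x+1)² = x² + 2x + 1 ≠ x² + 1 unless x = 0.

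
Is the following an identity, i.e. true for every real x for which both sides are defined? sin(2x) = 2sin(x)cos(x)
Yes, this is an identity.

Claim: sin(2x) = 2sin(x)cos(x).
Reasoning: Put y = x in the addition formula sin(x+y) = sin(x)cos(y) + cos(x)sin(y): sin(2x) = sin(x)cos(x) + cos(x)sin(x) = 2sin(x)cos(x).
So the two sides agree for every real x for which both sides are defined.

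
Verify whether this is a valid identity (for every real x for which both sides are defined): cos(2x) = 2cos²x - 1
Yes, this is an identity.

Claim: cos(2x) = 2cos²x - 1.
Reasoning: cos(2x) = cos²x - sin²x. Replace sin²x by 1 - cos²x: cos²x - (1 - cos²x) = 2cos²x - 1.
So the two sides agree for every real x for which both sides are defined.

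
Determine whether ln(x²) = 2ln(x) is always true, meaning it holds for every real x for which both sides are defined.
Yes, this is an identity.

Claim: ln(x²) = 2ln(x).
Reasoning: The right side requires x > 0. For x > 0, x² = (e^(ln x))² = e^(2ln x), so ln(x²) = 2ln(x). (For x < 0 the right side is undefined, so those values are outside the claim.)
So the two sides agree for every real x for which both sides are defined.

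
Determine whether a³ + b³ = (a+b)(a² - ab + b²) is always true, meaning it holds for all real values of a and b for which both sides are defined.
Claim: a³ + b³ = (a+b)(a² - ab + b²).
Reasoning: Expand the right side: (a+b)(a² - ab + b²) = a³ - a²b + ab² + a²b - ab² + b³ = a³ + b³ (the middle terms cancel in pairs).
So the two sides agree for all real values of a and b for which both sides are defined.

Conclusion: Yes, this is an identity.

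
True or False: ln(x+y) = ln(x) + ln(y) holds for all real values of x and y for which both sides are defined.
Claim: ln(x+y) = ln(x) + ln(y).
Test a specific point where both sides are defined: x = 5, y = 1.
LHS = ln(x+y) ≈ 1.7918
RHS = ln(x) + ln(y) ≈ 1.6094
Since 1.7918 ≠ 1.6094, the equation fails at this point, so it cannot hold for all real values of x and y for which both sides are defined.
ln(x) + ln(y) = ln(xy), not ln(x+y).

Conclusion: False.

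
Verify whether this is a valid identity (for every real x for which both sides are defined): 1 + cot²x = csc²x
Claim: 1 + cot²x = csc²x.
Reasoning: Start from sin²x + cos²x = 1 and divide every term by sin²x (allowed wherever cot x and csc x are defined): 1 + cot²x = 1/sin²x = csc²x.
So the two sides agree for every real x for which both sides are defined.

Conclusion: Yes, this is an identity.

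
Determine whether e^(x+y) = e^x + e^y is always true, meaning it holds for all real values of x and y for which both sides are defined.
No, this is NOT an identity.

Claim: e^(x+y) = e^x + e^y.
Test a specific point where both sides are defined: x = -3, y = 1/2.
LHS = e^(x+y) ≈ 0.0821
RHS = e^x + e^y ≈ 1.6985
Since 0.0821 ≠ 1.6985, the equation fails at this point, so it cannot hold for all real values of x and y for which both sides are defined.
The correct rule is e^(x+y) = e^x · e^y (a product, not a sum).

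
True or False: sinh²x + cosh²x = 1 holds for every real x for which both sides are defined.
Claim: sinh²x + cosh²x = 1.
Test a specific point where both sides are defined: x = 4.
LHS = sinh²x + cosh²x ≈ 1490.4792
RHS = 1 ≈ 1.0000
Since 1490.4792 ≠ 1.0000, the equation fails at this point, so it cannot hold for every real x for which both sides are defined.
The correct hyperbolic identity is cosh²x - sinh²x = 1 (a difference); the sum sinh²x + cosh²x equals cosh(2x).

Conclusion: False.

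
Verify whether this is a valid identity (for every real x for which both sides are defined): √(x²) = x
No, this is NOT an identity.

Claim: √(x²) = x.
Test a specific point where both sides are defined: x = -2.
LHS = √(x²) ≈ 2.0000
RHS = x ≈ -2.0000
Since 2.0000 ≠ -2.0000, the equation fails at this point, so it cannot hold for every real x for which both sides are defined.
√(x²) = |x|, which differs from x whenever x < 0 (both sides are defined for every real x).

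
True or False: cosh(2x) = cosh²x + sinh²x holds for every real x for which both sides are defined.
True.

Claim: cosh(2x) = cosh²x + sinh²x.
Reasoning: cosh²x = (e^(2x) + 2 + e^(-2x))/4 and sinh²x = (e^(2x) - 2 + e^(-2x))/4. Adding gives (2e^(2x) + 2e^(-2x))/4 = (e^(2x) + e^(-2x))/2 = cosh(2x).
So the two sides agree for every real x for which both sides are defined.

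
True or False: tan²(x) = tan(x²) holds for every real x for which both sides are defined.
False.

Claim: tan²(x) = tan(x²).
Test a specific point where both sides are defined: x = -π/3.
LHS = tan²(x) ≈ 3.0000
RHS = tan(x²) ≈ 1.9485
Since 3.0000 ≠ 1.9485, the equation fails at this point, so it cannot hold for every real x for which both sides are defined.
tan²(x) means (tan x)², squaring the output; tan(x²) squares the input. These are different functions.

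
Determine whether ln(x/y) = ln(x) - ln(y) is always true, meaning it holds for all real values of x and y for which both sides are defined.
Claim: ln(x/y) = ln(x) - ln(y).
Reasoning: Both sides are simultaneously defined only when x, y > 0. Write x = e^p, y = e^q. Then x/y = e^(p-q), so ln(x/y) = p - q = ln(x) - ln(y).
So the two sides agree for all real values of x and y for which both sides are defined.

Conclusion: Yes, this is an identity.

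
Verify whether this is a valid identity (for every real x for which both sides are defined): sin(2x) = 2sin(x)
No, this is NOT an identity.

Claim: sin(2x) = 2sin(x).
Test a specific point where both sides are defined: x = -π/3.
LHS = sin(2x) ≈ -0.8660
RHS = 2sin(x) ≈ -1.7321
Since -0.8660 ≠ -1.7321, the equation fails at this point, so it cannot hold for every real x for which both sides are defined.
The correct double-angle formula is sin(2x) = 2sin(x)cos(x).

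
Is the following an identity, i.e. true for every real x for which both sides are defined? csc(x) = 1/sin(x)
Yes, this is an identity.

Claim: csc(x) = 1/sin(x).
Reasoning: csc(x) is by definition the reciprocal of sin(x), wherever sin(x) ≠ 0.
So the two sides agree for every real x for which both sides are defined.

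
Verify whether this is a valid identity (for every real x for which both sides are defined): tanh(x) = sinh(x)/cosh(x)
Claim: tanh(x) = sinh(x)/cosh(x).
Reasoning: tanh(x) is defined as sinh(x)/cosh(x) = (e^x - e^-x)/(e^x + e^-x); cosh(x) ≥ 1 is never zero, so this holds for every real x.
So the two sides agree for every real x for which both sides are defined.

Conclusion: Yes, this is an identity.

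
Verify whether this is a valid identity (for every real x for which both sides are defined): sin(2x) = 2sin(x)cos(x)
Claim: sin(2x) = 2sin(x)cos(x).
Reasoning: Put y = x in the addition formula sin(x+y) = sin(x)cos(y) + cos(x)sin(y): sin(2x) = sin(x)cos(x) + cos(x)sin(x) = 2sin(x)cos(x).
So the two sides agree for every real x for which both sides are defined.

Conclusion: Yes, this is an identity.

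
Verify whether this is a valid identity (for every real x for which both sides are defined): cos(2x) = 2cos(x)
Claim: cos(2x) = 2cos(x).
Test a specific point where both sides are defined: x = 2π/3.
LHS = cos(2x) ≈ -0.5000
RHS = 2cos(x) ≈ -1.0000
Since -0.5000 ≠ -1.0000, the equation fails at this point, so it cannot hold for every real x for which both sides are defined.
The correct double-angle formula is cos(2x) = cos²x - sin²x.

Conclusion: No, this is NOT an identity.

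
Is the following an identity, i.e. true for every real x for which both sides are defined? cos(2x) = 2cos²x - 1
Claim: cos(2x) = 2cos²x - 1.
Reasoning: cos(2x) = cos²x - sin²x. Replace sin²x by 1 - cos²x: cos²x - (1 - cos²x) = 2cos²x - 1.
So the two sides agree for every real x for which both sides are defined.

Conclusion: Yes, this is an identity.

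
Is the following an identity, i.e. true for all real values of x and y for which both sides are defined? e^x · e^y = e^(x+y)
Yes, this is an identity.

Claim: e^x · e^y = e^(x+y).
Reasoning: This is the law of exponents for a common base: multiplying powers adds exponents. E.g. from the series, (Σ x^j/j!)(Σ y^k/k!) = Σ_m (Σ_{j+k=m} x^j y^k/(j!k!)) = Σ_m (x+y)^m/m! by the binomial theorem.
So the two sides agree for all real values of x and y for which both sides are defined.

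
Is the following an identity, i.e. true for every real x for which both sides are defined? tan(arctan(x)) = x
Yes, this is an identity.

Claim: tan(arctan(x)) = x.
Reasoning: For every real x, arctan(x) is by definition the angle in (-π/2, π/2) whose tangent equals x. Taking the tangent of that angle returns x.
So the two sides agree for every real x for which both sides are defined.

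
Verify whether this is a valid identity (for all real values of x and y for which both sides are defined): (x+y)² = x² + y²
Claim: (x+y)² = x² + y².
Test a specific point where both sides are defined: x = -2, y = 2.
LHS = (x+y)² ≈ 0.0000
RHS = x² + y² ≈ 8.0000
Since 0.0000 ≠ 8.0000, the equation fails at this point, so it cannot hold for all real values of x and y for which both sides are defined.
The correct expansion is (x+y)² = x² + 2xy + y²; the cross term 2xy is missing.

Conclusion: No, this is NOT an identity.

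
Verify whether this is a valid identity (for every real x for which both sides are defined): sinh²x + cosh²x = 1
No, this is NOT an identity.

Claim: sinh²x + cosh²x = 1.
Test a specific point where both sides are defined: x = 1.
LHS = sinh²x + cosh²x ≈ 3.7622
RHS = 1 ≈ 1.0000
Since 3.7622 ≠ 1.0000, the equation fails at this point, so it cannot hold for every real x for which both sides are defined.
The correct hyperbolic identity is cosh²x - sinh²x = 1 (a difference); the sum sinh²x + cosh²x equals cosh(2x).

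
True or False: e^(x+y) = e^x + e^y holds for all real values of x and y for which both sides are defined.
False.

Claim: e^(x+y) = e^x + e^y.
Test a specific point where both sides are defined: x = 3/2, y = 1.
LHS = e^(x+y) ≈ 12.1825
RHS = e^x + e^y ≈ 7.2000
Since 12.1825 ≠ 7.2000, the equation fails at this point, so it cannot hold for all real values of x and y for which both sides are defined.
The correct rule is e^(x+y) = e^x · e^y (a product, not a sum).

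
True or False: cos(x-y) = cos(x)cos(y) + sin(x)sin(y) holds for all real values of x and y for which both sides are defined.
Claim: cos(x-y) = cos(x)cos(y) + sin(x)sin(y).
Reasoning: Replace y by -y in cos(x+y) = cos(x)cos(y) - sin(x)sin(y) and use cos(-y) = cos(y), sin(-y) = -sin(y): cos(x-y) = cos(x)cos(y) + sin(x)sin(y).
So the two sides agree for all real values of x and y for which both sides are defined.

Conclusion: True.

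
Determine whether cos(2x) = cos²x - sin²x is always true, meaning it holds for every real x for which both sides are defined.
Yes, this is an identity.

Claim: cos(2x) = cos²x - sin²x.
Reasoning: Put y = x in the addition formula cos(x+y) = cos(x)cos(y) - sin(x)sin(y): cos(2x) = cos²x - sin²x.
So the two sides agree for every real x for which both sides are defined.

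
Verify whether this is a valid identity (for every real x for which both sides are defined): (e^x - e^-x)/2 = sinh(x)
Claim: (e^x - e^-x)/2 = sinh(x).
Reasoning: This is exactly the definition of the hyperbolic sine: sinh(x) := (e^x - e^-x)/2.
So the two sides agree for every real x for which both sides are defined.

Conclusion: Yes, this is an identity.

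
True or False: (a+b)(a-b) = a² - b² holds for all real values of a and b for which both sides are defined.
Claim: (a+b)(a-b) = a² - b².
Reasoning: Expand: (a+b)(a-b) = a² - ab + ba - b² = a² - b² (the cross terms cancel).
So the two sides agree for all real values of a and b for which both sides are defined.

Conclusion: True.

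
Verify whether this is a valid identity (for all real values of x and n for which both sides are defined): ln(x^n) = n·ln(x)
Yes, this is an identity.

Claim: ln(x^n) = n·ln(x).
Reasoning: The right side requires x > 0. For x > 0, x^n = (e^(ln x))^n = e^(n·ln x), so taking ln of both sides gives ln(x^n) = n·ln(x).
So the two sides agree for all real values of x and n for which both sides are defined.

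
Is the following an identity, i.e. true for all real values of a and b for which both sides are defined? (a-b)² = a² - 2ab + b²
Yes, this is an identity.

Claim: (a-b)² = a² - 2ab + b².
Reasoning: Expand: (a-b)² = (a-b)(a-b) = a·a - a·b - b·a + b·b = a² - 2ab + b².
So the two sides agree for all real values of a and b for which both sides are defined.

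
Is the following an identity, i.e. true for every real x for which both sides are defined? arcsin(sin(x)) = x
No, this is NOT an identity.

Claim: arcsin(sin(x)) = x.
Test a specific point where both sides are defined: x = π.
LHS = arcsin(sin(x)) ≈ 0.0000
RHS = x ≈ 3.1416
Since 0.0000 ≠ 3.1416, the equation fails at this point, so it cannot hold for every real x for which both sides are defined.
arcsin only returns values in [-π/2, π/2], so arcsin(sin(x)) = x holds only for x in that interval, not for all real x.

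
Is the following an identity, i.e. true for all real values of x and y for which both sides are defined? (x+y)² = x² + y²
Claim: (x+y)² = x² + y².
Test a specific point where both sides are defined: x = 3/2, y = -3.
LHS = (x+y)² ≈ 2.2500
RHS = x² + y² ≈ 11.2500
Since 2.2500 ≠ 11.2500, the equation fails at this point, so it cannot hold for all real values of x and y for which both sides are defined.
The correct expansion is (x+y)² = x² + 2xy + y²; the cross term 2xy is missing.

Conclusion: No, this is NOT an identity.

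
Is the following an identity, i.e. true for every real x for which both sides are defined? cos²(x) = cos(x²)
Claim: cos²(x) = cos(x²).
Test a specific point where both sides are defined: x = π/4.
LHS = cos²(x) ≈ 0.5000
RHS = cos(x²) ≈ 0.8157
Since 0.5000 ≠ 0.8157, the equation fails at this point, so it cannot hold for every real x for which both sides are defined.
cos²(x) means (cos x)², squaring the output; cos(x²) squares the input. These are different functions.

Conclusion: No, this is NOT an identity.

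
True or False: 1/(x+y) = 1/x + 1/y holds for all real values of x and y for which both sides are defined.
False.

Claim: 1/(x+y) = 1/x + 1/y.
Test a specific point where both sides are defined: x = 3, y = 1/2.
LHS = 1/(x+y) ≈ 0.2857
RHS = 1/x + 1/y ≈ 2.3333
Since 0.2857 ≠ 2.3333, the equation fails at this point, so it cannot hold for all real values of x and y for which both sides are defined.
1/x + 1/y = (x+y)/(xy), which is not 1/(x+y).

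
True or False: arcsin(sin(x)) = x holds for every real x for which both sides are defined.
False.

Claim: arcsin(sin(x)) = x.
Test a specific point where both sides are defined: x = π.
LHS = arcsin(sin(x)) ≈ 0.0000
RHS = x ≈ 3.1416
Since 0.0000 ≠ 3.1416, the equation fails at this point, so it cannot hold for every real x for which both sides are defined.
arcsin only returns values in [-π/2, π/2], so arcsin(sin(x)) = x holds only for x in that interval, not for all real x.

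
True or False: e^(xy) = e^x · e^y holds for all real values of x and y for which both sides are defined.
Claim: e^(xy) = e^x · e^y.
Test a specific point where both sides are defined: x = 3, y = -3.
LHS = e^(xy) ≈ 0.0001
RHS = e^x · e^y ≈ 1.0000
Since 0.0001 ≠ 1.0000, the equation fails at this point, so it cannot hold for all real values of x and y for which both sides are defined.
e^x · e^y = e^(x+y), not e^(xy).

Conclusion: False.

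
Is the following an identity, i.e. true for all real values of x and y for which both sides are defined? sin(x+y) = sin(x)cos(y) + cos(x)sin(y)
Yes, this is an identity.

Claim: sin(x+y) = sin(x)cos(y) + cos(x)sin(y).
Reasoning: By Euler's formula e^(i(x+y)) = e^(ix)·e^(iy) = (cos x + i·sin x)(cos y + i·sin y). The imaginary part of the left side is sin(x+y); the imaginary part of the product is sin(x)cos(y) + cos(x)sin(y).
So the two sides agree for all real values of x and y for which both sides are defined.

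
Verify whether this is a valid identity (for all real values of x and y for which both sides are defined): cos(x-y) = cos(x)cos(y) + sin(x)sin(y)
Claim: cos(x-y) = cos(x)cos(y) + sin(x)sin(y).
Reasoning: Replace y by -y in cos(x+y) = cos(x)cos(y) - sin(x)sin(y) and use cos(-y) = cos(y), sin(-y) = -sin(y): cos(x-y) = cos(x)cos(y) + sin(x)sin(y).
So the two sides agree for all real values of x and y for which both sides are defined.

Conclusion: Yes, this is an identity.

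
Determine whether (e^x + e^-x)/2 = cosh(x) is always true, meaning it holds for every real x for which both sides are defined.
Claim: (e^x + e^-x)/2 = cosh(x).
Reasoning: This is exactly the definition of the hyperbolic cosine: cosh(x) := (e^x + e^-x)/2.
So the two sides agree for every real x for which both sides are defined.

Conclusion: Yes, this is an identity.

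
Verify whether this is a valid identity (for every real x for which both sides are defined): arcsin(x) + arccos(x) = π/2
Claim: arcsin(x) + arccos(x) = π/2.
Reasoning: Both sides are defined for -1 ≤ x ≤ 1. Let θ = arcsin(x), so sin θ = x and θ ∈ [-π/2, π/2]. Then cos(π/2 - θ) = sin θ = x and π/2 - θ ∈ [0, π], which is exactly the range of arccos, so arccos(x) = π/2 - θ. Adding: arcsin(x) + arccos(x) = θ + (π/2 - θ) = π/2.
So the two sides agree for every real x for which both sides are defined.

Conclusion: Yes, this is an identity.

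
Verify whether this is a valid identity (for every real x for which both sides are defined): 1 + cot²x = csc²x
Yes, this is an identity.

Claim: 1 + cot²x = csc²x.
Reasoning: Start from sin²x + cos²x = 1 and divide every term by sin²x (allowed wherever cot x and csc x are defined): 1 + cot²x = 1/sin²x = csc²x.
So the two sides agree for every real x for which both sides are defined.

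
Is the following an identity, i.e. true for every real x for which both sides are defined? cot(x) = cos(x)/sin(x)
Yes, this is an identity.

Claim: cot(x) = cos(x)/sin(x).
Reasoning: cot(x) is defined as 1/tan(x) = 1/(sin(x)/cos(x)) = cos(x)/sin(x), wherever sin(x) ≠ 0.
So the two sides agree for every real x for which both sides are defined.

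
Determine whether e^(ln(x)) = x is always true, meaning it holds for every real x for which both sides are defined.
Yes, this is an identity.

Claim: e^(ln(x)) = x.
Reasoning: For x > 0, ln(x) is by definition the exponent p such that e^p = x. Raising e to that exponent therefore returns x: e^(ln x) = x.
So the two sides agree for every real x for which both sides are defined.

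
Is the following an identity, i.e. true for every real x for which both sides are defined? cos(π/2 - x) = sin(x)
Claim: cos(π/2 - x) = sin(x).
Reasoning: Use cos(u - v) = cos(u)cos(v) + sin(u)sin(v) with u = π/2, v = x: cos(π/2)cos(x) + sin(π/2)sin(x) = 0·cos(x) + 1·sin(x) = sin(x).
So the two sides agree for every real x for which both sides are defined.

Conclusion: Yes, this is an identity.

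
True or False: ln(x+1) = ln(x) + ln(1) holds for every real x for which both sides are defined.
Claim: ln(x+1) = ln(x) + ln(1).
Test a specific point where both sides are defined: x = 1.
LHS = ln(x+1) ≈ 0.6931
RHS = ln(x) + ln(1) ≈ 0.0000
Since 0.6931 ≠ 0.0000, the equation fails at this point, so it cannot hold for every real x for which both sides are defined.
ln(1) = 0, so the right side is just ln(x), which differs from ln(x+1).

Conclusion: False.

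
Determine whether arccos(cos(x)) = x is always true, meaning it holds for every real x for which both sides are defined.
Claim: arccos(cos(x)) = x.
Test a specific point where both sides are defined: x = -π/6.
LHS = arccos(cos(x)) ≈ 0.5236
RHS = x ≈ -0.5236
Since 0.5236 ≠ -0.5236, the equation fails at this point, so it cannot hold for every real x for which both sides are defined.
arccos only returns values in [0, π], so arccos(cos(x)) = x holds only for x in that interval, not for all real x.

Conclusion: No, this is NOT an identity.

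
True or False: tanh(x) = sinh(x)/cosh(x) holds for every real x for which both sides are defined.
Claim: tanh(x) = sinh(x)/cosh(x).
Reasoning: tanh(x) is defined as sinh(x)/cosh(x) = (e^x - e^-x)/(e^x + e^-x); cosh(x) ≥ 1 is never zero, so this holds for every real x.
So the two sides agree for every real x for which both sides are defined.

Conclusion: True.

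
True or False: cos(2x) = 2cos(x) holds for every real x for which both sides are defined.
Claim: cos(2x) = 2cos(x).
Test a specific point where both sides are defined: x = -π/4.
LHS = cos(2x) ≈ 0.0000
RHS = 2cos(x) ≈ 1.4142
Since 0.0000 ≠ 1.4142, the equation fails at this point, so it cannot hold for every real x for which both sides are defined.
The correct double-angle formula is cos(2x) = cos²x - sin²x.

Conclusion: False.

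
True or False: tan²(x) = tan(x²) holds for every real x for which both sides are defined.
Claim: tan²(x) = tan(x²).
Test a specific point where both sides are defined: x = 3π/4.
LHS = tan²(x) ≈ 1.0000
RHS = tan(x²) ≈ -0.8977
Since 1.0000 ≠ -0.8977, the equation fails at this point, so it cannot hold for every real x for which both sides are defined.
tan²(x) means (tan x)², squaring the output; tan(x²) squares the input. These are different functions.

Conclusion: False.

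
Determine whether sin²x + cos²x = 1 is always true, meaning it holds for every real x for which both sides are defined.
Claim: sin²x + cos²x = 1.
Reasoning: The point (cos x, sin x) lies on the unit circle X² + Y² = 1, so cos²x + sin²x = 1 for every real x.
So the two sides agree for every real x for which both sides are defined.

Conclusion: Yes, this is an identity.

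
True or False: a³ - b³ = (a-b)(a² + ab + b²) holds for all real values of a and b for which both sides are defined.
Claim: a³ - b³ = (a-b)(a² + ab + b²).
Reasoning: Expand the right side: (a-b)(a² + ab + b²) = a³ + a²b + ab² - a²b - ab² - b³ = a³ - b³ (the middle terms cancel in pairs).
So the two sides agree for all real values of a and b for which both sides are defined.

Conclusion: True.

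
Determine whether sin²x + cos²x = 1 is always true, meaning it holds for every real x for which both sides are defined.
Claim: sin²x + cos²x = 1.
Reasoning: The point (cos x, sin x) lies on the unit circle X² + Y² = 1, so cos²x + sin²x = 1 for every real x.
So the two sides agree for every real x for which both sides are defined.

Conclusion: Yes, this is an identity.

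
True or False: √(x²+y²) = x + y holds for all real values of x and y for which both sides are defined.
Claim: √(x²+y²) = x + y.
Test a specific point where both sides are defined: x = -2, y = -2.
LHS = √(x²+y²) ≈ 2.8284
RHS = x + y ≈ -4.0000
Since 2.8284 ≠ -4.0000, the equation fails at this point, so it cannot hold for all real values of x and y for which both sides are defined.
(x+y)² = x² + 2xy + y², not x² + y², so the square root does not split this way.

Conclusion: False.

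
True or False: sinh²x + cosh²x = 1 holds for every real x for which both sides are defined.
Claim: sinh²x + cosh²x = 1.
Test a specific point where both sides are defined: x = 3/2.
LHS = sinh²x + cosh²x ≈ 10.0677
RHS = 1 ≈ 1.0000
Since 10.0677 ≠ 1.0000, the equation fails at this point, so it cannot hold for every real x for which both sides are defined.
The correct hyperbolic identity is cosh²x - sinh²x = 1 (a difference); the sum sinh²x + cosh²x equals cosh(2x).

Conclusion: False.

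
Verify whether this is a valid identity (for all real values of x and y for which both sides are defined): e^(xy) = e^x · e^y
Claim: e^(xy) = e^x · e^y.
Test a specific point where both sides are defined: x = 3, y = 1/2.
LHS = e^(xy) ≈ 4.4817
RHS = e^x · e^y ≈ 33.1155
Since 4.4817 ≠ 33.1155, the equation fails at this point, so it cannot hold for all real values of x and y for which both sides are defined.
e^x · e^y = e^(x+y), not e^(xy).

Conclusion: No, this is NOT an identity.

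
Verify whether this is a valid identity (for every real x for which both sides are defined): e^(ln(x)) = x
Claim: e^(ln(x)) = x.
Reasoning: For x > 0, ln(x) is by definition the exponent p such that e^p = x. Raising e to that exponent therefore returns x: e^(ln x) = x.
So the two sides agree for every real x for which both sides are defined.

Conclusion: Yes, this is an identity.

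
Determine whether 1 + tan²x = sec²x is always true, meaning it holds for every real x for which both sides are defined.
Claim: 1 + tan²x = sec²x.
Reasoning: Start from sin²x + cos²x = 1 and divide every term by cos²x (allowed wherever tan x and sec x are defined): tan²x + 1 = 1/cos²x = sec²x.
So the two sides agree for every real x for which both sides are defined.

Conclusion: Yes, this is an identity.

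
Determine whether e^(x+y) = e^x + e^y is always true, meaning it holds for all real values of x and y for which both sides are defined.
Claim: e^(x+y) = e^x + e^y.
Test a specific point where both sides are defined: x = 1, y = -2.
LHS = e^(x+y) ≈ 0.3679
RHS = e^x + e^y ≈ 2.8536
Since 0.3679 ≠ 2.8536, the equation fails at this point, so it cannot hold for all real values of x and y for which both sides are defined.
The correct rule is e^(x+y) = e^x · e^y (a product, not a sum).

Conclusion: No, this is NOT an identity.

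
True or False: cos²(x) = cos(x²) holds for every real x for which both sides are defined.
Claim: cos²(x) = cos(x²).
Test a specific point where both sides are defined: x = π/4.
LHS = cos²(x) ≈ 0.5000
RHS = cos(x²) ≈ 0.8157
Since 0.5000 ≠ 0.8157, the equation fails at this point, so it cannot hold for every real x for which both sides are defined.
cos²(x) means (cos x)², squaring the output; cos(x²) squares the input. These are different functions.

Conclusion: False.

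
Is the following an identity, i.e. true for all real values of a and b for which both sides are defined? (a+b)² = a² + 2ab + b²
Yes, this is an identity.

Claim: (a+b)² = a² + 2ab + b².
Reasoning: Expand: (a+b)² = (a+b)(a+b) = a·a + a·b + b·a + b·b = a² + 2ab + b².
So the two sides agree for all real values of a and b for which both sides are defined.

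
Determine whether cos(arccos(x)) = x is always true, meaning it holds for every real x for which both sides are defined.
Claim: cos(arccos(x)) = x.
Reasoning: For -1 ≤ x ≤ 1 (where arccos is defined), arccos(x) is by definition an angle whose cosine equals x. Taking the cosine of that angle returns x. (Note the other order, arccos(cos x) = x, is NOT an identity.)
So the two sides agree for every real x for which both sides are defined.

Conclusion: Yes, this is an identity.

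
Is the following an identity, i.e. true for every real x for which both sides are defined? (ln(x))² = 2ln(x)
No, this is NOT an identity.

Claim: (ln(x))² = 2ln(x).
Test a specific point where both sides are defined: x = 3/2.
LHS = (ln(x))² ≈ 0.1644
RHS = 2ln(x) ≈ 0.8109
Since 0.1644 ≠ 0.8109, the equation fails at this point, so it cannot hold for every real x for which both sides are defined.
2ln(x) equals ln(x²), which is not the same as (ln x)².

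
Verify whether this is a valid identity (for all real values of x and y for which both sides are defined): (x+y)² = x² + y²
Claim: (x+y)² = x² + y².
Test a specific point where both sides are defined: x = -2, y = 4.
LHS = (x+y)² ≈ 4.0000
RHS = x² + y² ≈ 20.0000
Since 4.0000 ≠ 20.0000, the equation fails at this point, so it cannot hold for all real values of x and y for which both sides are defined.
The correct expansion is (x+y)² = x² + 2xy + y²; the cross term 2xy is missing.

Conclusion: No, this is NOT an identity.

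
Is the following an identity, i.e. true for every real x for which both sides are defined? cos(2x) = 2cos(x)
Claim: cos(2x) = 2cos(x).
Test a specific point where both sides are defined: x = 3π/4.
LHS = cos(2x) ≈ 0.0000
RHS = 2cos(x) ≈ -1.4142
Since 0.0000 ≠ -1.4142, the equation fails at this point, so it cannot hold for every real x for which both sides are defined.
The correct double-angle formula is cos(2x) = cos²x - sin²x.

Conclusion: No, this is NOT an identity.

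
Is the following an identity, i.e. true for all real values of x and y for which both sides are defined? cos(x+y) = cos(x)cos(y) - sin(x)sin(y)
Yes, this is an identity.

Claim: cos(x+y) = cos(x)cos(y) - sin(x)sin(y).
Reasoning: By Euler's formula e^(i(x+y)) = e^(ix)·e^(iy) = (cos x + i·sin x)(cos y + i·sin y). The real part of the left side is cos(x+y); the real part of the product is cos(x)cos(y) - sin(x)sin(y) (since i·i = -1).
So the two sides agree for all real values of x and y for which both sides are defined.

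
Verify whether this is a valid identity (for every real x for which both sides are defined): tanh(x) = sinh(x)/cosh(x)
Claim: tanh(x) = sinh(x)/cosh(x).
Reasoning: tanh(x) is defined as sinh(x)/cosh(x) = (e^x - e^-x)/(e^x + e^-x); cosh(x) ≥ 1 is never zero, so this holds for every real x.
So the two sides agree for every real x for which both sides are defined.

Conclusion: Yes, this is an identity.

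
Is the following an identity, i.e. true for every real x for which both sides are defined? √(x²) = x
No, this is NOT an identity.

Claim: √(x²) = x.
Test a specific point where both sides are defined: x = -3.
LHS = √(x²) ≈ 3.0000
RHS = x ≈ -3.0000
Since 3.0000 ≠ -3.0000, the equation fails at this point, so it cannot hold for every real x for which both sides are defined.
√(x²) = |x|, which differs from x whenever x < 0 (both sides are defined for every real x).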